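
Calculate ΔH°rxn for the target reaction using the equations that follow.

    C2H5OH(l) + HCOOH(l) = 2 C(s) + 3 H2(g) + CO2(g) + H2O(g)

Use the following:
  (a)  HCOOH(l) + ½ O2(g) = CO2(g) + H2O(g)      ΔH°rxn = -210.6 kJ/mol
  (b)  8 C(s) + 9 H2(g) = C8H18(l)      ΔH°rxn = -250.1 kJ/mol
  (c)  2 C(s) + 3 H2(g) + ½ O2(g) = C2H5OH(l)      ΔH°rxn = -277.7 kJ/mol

ΔH°rxn = 67.1 kJ/mol

(a) as written: -210.6 kJ/mol
(b): not needed.
(c) reversed: +277.7 kJ/mol
ΔH°rxn = (-210.6) + (+277.7) = 67.1 kJ/mol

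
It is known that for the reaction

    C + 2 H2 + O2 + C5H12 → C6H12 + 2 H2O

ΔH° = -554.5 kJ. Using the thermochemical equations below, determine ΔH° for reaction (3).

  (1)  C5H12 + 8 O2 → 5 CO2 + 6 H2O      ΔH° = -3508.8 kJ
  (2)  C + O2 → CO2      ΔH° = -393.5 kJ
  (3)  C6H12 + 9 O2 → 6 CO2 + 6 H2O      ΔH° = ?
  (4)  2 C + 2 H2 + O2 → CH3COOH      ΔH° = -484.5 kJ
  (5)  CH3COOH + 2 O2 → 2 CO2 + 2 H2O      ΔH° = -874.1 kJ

(1) as written: -3508.8 kJ
(2) reversed: +393.5 kJ
(3) reversed: contributes −x
(4) as written: -484.5 kJ
(5) as written: -874.1 kJ
-554.5 = (-3508.8) + (+393.5) + (-484.5) + (-874.1) − x
x = (-554.5 − (-4473.9)) / (-1) = -3919.4 kJ

ΔH° = -3919.4 kJ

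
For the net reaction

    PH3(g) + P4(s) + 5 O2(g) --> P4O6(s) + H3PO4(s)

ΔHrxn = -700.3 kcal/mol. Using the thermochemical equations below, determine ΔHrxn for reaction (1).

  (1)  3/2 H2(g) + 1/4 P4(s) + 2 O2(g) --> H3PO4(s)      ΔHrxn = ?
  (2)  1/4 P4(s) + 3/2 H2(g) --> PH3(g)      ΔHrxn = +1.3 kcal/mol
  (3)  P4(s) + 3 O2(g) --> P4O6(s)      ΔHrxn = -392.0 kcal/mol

ΔHrxn = -307.0 kcal/mol

(1) as written (H3PO4(s) already on the product side): contributes x
(2) reversed (reverse to put PH3(g) on the reactant side): -1.3 kcal/mol
(3) as written (P4O6(s) already on the product side): -392.0 kcal/mol
-700.3 = (-1.3) + (-392.0) + x
x = (-700.3 − (-393.3)) / (1) = -307.0 kcal/mol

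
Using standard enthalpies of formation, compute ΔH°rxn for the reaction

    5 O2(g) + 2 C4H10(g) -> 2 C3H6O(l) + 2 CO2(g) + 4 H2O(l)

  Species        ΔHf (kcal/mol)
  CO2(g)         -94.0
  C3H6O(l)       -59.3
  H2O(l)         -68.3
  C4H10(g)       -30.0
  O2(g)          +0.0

ΔH°rxn = -519.8 kcal/mol

ΔH°rxn = Σ nΔHf°(products) − Σ nΔHf°(reactants).
Products: 2·(-59.3) + 2·(-94.0) + 4·(-68.3) = -579.8
Reactants: 5·(+0.0) + 2·(-30.0) = -60.0
ΔH°rxn = (-579.8) − (-60.0) = -519.8 kcal/mol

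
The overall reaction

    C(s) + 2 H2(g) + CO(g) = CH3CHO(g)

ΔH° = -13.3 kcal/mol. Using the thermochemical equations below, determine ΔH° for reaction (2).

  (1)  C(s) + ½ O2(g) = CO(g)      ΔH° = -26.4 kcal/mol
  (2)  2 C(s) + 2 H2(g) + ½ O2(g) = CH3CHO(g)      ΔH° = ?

(1) reversed: +26.4 kcal/mol
(2) as written: contributes x
-13.3 = (+26.4) + x
x = (-13.3 − (+26.4)) / (1) = -39.7 kcal/mol

ΔH° = -39.7 kcal/mol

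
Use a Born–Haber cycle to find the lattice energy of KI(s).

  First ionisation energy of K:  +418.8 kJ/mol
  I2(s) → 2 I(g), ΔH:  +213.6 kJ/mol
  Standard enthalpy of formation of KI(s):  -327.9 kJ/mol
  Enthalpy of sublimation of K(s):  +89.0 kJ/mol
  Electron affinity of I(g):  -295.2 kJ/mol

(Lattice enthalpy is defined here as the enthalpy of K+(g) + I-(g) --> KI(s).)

ΔHf° = 1·ΔHsub + 1·(ΣIE) + 1/2·D(I2) + 1·EA + U
-327.9 = 1·(+89.0) + 1·(+418.8) + 1/2·(+213.6) + 1·(-295.2) + U
U = -327.9 − (+319.4) = -647.3 kJ/mol

U = -647.3 kJ/mol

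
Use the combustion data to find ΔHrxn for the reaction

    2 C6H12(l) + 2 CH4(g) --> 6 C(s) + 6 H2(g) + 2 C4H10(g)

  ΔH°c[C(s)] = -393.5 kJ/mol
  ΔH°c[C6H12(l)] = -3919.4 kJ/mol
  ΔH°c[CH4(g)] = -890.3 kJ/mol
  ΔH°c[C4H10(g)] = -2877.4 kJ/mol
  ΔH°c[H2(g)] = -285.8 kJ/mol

Using ΔH = Σ nΔHc°(reactants) − Σ nΔHc°(products):
= [2·(-3919.4) + 2·(-890.3)] − [6·(-393.5) + 6·(-285.8) + 2·(-2877.4)]
= 211.2 kJ/mol

ΔHrxn = 211.2 kJ/mol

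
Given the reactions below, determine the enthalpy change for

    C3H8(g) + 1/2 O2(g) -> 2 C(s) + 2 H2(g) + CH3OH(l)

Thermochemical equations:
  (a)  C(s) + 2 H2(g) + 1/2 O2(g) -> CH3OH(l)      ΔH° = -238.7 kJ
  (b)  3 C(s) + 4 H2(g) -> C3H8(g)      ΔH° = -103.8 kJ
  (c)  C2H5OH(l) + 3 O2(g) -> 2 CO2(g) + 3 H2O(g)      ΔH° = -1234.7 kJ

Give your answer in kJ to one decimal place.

ΔH° = -134.9 kJ

(a) as written (CH3OH(l) already on the product side): -238.7 kJ
(b) reversed (C3H8(g) must end up as a reactant): +103.8 kJ
(c): not needed (H2O(g) appears nowhere else).
Combining the equations, ΔH° = (1)·(-238.7) + (-1)·(-103.8) = -134.9 kJ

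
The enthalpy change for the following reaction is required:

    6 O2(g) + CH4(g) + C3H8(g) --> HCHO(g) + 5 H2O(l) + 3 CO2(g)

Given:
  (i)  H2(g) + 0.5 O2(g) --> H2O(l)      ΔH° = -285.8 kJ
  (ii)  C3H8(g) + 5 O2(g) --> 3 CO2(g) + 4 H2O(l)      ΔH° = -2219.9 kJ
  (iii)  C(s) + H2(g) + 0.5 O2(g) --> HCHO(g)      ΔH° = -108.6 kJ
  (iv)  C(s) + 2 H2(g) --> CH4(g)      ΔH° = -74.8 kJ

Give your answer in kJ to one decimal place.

(i) as written: -285.8 kJ
(ii) as written: -2219.9 kJ
(iii) as written: -108.6 kJ
(iv) reversed: +74.8 kJ
Since enthalpy is a state function, ΔH° = (-285.8) + (-2219.9) + (-108.6) + (+74.8) = -2539.5 kJ

ΔH° = -2539.5 kJ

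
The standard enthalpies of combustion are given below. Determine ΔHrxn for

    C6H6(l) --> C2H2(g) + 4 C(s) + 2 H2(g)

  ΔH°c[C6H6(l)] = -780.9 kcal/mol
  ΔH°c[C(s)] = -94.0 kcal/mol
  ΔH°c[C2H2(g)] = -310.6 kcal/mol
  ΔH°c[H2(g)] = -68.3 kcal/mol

ΔHrxn = 42.3 kcal/mol

Using ΔH = Σ nΔHc°(reactants) − Σ nΔHc°(products):
= [1·(-780.9)] − [1·(-310.6) + 4·(-94.0) + 2·(-68.3)]
= 42.3 kcal/mol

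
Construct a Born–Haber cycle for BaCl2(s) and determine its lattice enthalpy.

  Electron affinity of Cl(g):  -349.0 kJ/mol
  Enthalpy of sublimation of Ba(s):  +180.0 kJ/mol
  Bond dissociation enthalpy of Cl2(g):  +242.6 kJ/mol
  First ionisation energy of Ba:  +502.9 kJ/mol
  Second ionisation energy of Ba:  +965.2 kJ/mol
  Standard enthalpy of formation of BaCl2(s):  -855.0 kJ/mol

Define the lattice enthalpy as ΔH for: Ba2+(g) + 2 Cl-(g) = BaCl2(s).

U = -2047.7 kJ/mol

ΔHf° = 1·ΔHsub + 1·(ΣIE) + 1·D(Cl2) + 2·EA + U
-855.0 = 1·(+180.0) + 1·(+1468.1) + 1·(+242.6) + 2·(-349.0) + U
U = -855.0 − (+1192.7) = -2047.7 kJ/mol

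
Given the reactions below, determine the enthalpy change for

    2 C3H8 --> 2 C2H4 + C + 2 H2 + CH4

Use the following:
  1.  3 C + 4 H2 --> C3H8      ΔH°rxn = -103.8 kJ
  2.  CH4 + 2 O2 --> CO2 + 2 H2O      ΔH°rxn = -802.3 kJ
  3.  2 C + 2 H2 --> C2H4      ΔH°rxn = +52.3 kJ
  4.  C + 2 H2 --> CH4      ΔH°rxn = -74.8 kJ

ΔH°rxn = 237.4 kJ

eq. 1 reversed and × 2 (C3H8 must end up as a reactant; ×2 to match 2 C3H8 in the target): (-2)·(-103.8) = +207.6 kJ
eq. 2: not needed (O2 appears nowhere else).
eq. 3 × 2 (×2 to match 2 C2H4 in the target): (2)·(+52.3) = +104.6 kJ
eq. 4 as written: -74.8 kJ
Summing the manipulated equations, ΔH°rxn = (-2)·(-103.8) + (2)·(+52.3) + (1)·(-74.8) = 237.4 kJ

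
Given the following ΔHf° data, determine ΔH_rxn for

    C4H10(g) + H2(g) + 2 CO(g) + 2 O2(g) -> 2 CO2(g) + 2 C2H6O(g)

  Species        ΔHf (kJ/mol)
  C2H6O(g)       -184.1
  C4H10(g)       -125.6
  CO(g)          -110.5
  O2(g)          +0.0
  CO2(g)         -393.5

Products: 2·(-393.5) + 2·(-184.1) = -1155.2
Reactants: 1·(-125.6) + 1·(+0.0) + 2·(-110.5) + 2·(+0.0) = -346.6
ΔH_rxn = (-1155.2) − (-346.6) = -808.6 kJ/mol

ΔH_rxn = -808.6 kJ/mol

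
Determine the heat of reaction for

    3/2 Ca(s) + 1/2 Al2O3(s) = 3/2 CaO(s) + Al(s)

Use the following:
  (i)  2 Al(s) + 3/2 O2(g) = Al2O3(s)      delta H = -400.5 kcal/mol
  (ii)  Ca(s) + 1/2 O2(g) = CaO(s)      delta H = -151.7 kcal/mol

(i) reversed and × 1/2: (-1/2)·(-400.5) = +200.25 kcal/mol
(ii) × 3/2: (3/2)·(-151.7) = -227.55 kcal/mol
delta H = (+200.25) + (-227.55) = -27.3 kcal/mol

delta H = -27.3 kcal/mol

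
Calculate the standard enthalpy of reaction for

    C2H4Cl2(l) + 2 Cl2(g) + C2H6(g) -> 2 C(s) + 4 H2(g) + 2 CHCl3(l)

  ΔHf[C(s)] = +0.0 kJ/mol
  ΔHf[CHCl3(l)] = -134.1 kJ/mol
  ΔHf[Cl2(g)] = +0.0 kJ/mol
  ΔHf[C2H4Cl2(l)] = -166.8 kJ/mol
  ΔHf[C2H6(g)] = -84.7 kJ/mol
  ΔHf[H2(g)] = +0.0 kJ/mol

Products: 2·(+0.0) + 4·(+0.0) + 2·(-134.1) = -268.2
Reactants: 1·(-166.8) + 2·(+0.0) + 1·(-84.7) = -251.5
ΔHrxn = (-268.2) − (-251.5) = -16.7 kJ/mol

ΔHrxn = -16.7 kJ/mol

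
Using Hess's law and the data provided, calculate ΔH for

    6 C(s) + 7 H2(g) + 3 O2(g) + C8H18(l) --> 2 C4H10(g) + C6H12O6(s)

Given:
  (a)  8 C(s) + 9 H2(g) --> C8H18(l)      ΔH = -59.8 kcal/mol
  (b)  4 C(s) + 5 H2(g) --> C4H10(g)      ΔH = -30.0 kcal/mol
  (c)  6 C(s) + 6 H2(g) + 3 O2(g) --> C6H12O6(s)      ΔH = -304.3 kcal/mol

ΔH = -304.5 kcal/mol

(a) reversed: +59.8 kcal/mol
(b) × 2: (2)·(-30.0) = -60.0 kcal/mol
(c) as written: -304.3 kcal/mol
Summing the manipulated equations, ΔH = (+59.8) + (-60.0) + (-304.3) = -304.5 kcal/mol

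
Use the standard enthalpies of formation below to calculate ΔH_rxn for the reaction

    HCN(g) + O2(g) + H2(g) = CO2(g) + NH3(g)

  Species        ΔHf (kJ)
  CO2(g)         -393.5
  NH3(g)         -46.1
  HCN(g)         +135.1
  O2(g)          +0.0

ΔH_rxn = -574.7 kJ

Products: 1·(-393.5) + 1·(-46.1) = -439.6
Reactants: 1·(+135.1) + 1·(+0.0) + 1·(+0.0) = +135.1
ΔH_rxn = (-439.6) − (+135.1) = -574.7 kJ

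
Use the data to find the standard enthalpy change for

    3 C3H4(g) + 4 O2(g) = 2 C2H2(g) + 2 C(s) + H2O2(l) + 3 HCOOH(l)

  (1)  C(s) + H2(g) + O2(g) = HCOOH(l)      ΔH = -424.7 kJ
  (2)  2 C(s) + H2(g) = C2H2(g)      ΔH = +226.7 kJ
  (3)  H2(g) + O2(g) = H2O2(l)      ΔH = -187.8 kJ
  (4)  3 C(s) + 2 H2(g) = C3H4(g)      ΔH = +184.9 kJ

ΔH = -1563.2 kJ

(1) × 3 (scale by 3 for the 3 HCOOH(l)): (3)·(-424.7) = -1274.1 kJ
(2) × 2 (scale by 2 for the 2 C2H2(g)): (2)·(+226.7) = +453.4 kJ
(3) as written (H2O2(l) already on the product side): -187.8 kJ
(4) reversed and × 3 (C3H4(g) must end up as a reactant; scale by 3 for the 3 C3H4(g)): (-3)·(+184.9) = -554.7 kJ
ΔH = (3)·(-424.7) + (2)·(+226.7) + (1)·(-187.8) + (-3)·(+184.9) = -1563.2 kJ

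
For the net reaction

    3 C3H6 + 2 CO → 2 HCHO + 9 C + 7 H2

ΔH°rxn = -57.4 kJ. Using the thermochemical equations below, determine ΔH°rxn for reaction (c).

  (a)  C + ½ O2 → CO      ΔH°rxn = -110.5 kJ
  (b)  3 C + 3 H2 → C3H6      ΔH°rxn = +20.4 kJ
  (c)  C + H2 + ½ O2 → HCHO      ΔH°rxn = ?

(a) reversed and × 2 (CO must end up as a reactant; scale by 2 for the 2 CO): (-2)·(-110.5) = +221.0 kJ
(b) reversed and × 3 (C3H6 must end up as a reactant; scale by 3 for the 3 C3H6): (-3)·(+20.4) = -61.2 kJ
(c) × 2 (scale by 2 for the 2 HCHO): contributes 2·x
-57.4 = (+221.0) + (-61.2) + 2·x
x = (-57.4 − (+159.8)) / (2) = -108.6 kJ

ΔH°rxn = -108.6 kJ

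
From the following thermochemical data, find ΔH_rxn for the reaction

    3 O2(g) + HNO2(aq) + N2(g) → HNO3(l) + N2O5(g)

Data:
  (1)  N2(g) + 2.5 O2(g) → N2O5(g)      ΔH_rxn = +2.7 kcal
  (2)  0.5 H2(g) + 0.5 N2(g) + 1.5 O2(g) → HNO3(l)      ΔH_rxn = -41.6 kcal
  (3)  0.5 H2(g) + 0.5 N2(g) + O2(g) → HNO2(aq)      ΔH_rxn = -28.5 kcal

ΔH_rxn = -10.4 kcal

(1) as written: +2.7 kcal
(2) as written: -41.6 kcal
(3) reversed: +28.5 kcal
Combining the equations, ΔH_rxn = (+2.7) + (-41.6) + (+28.5) = -10.4 kcal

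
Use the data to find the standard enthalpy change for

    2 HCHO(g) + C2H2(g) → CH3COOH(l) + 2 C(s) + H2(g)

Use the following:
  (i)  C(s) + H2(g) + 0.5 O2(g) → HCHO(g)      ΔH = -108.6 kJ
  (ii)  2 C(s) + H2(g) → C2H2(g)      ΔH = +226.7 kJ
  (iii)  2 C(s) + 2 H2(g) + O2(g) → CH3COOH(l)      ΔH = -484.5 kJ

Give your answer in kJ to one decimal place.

(i) reversed and × 2: (-2)·(-108.6) = +217.2 kJ
(ii) reversed: -226.7 kJ
(iii) as written: -484.5 kJ
By Hess's law, ΔH = (+217.2) + (-226.7) + (-484.5) = -494.0 kJ

ΔH = -494.0 kJ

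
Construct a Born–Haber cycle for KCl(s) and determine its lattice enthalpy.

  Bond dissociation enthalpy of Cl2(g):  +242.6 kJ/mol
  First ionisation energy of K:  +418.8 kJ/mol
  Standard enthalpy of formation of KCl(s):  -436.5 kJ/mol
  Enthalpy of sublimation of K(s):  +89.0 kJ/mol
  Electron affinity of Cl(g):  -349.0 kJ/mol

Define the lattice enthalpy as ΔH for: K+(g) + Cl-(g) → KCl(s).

ΔHf° = 1·ΔHsub + 1·(ΣIE) + 1/2·D(Cl2) + 1·EA + U
-436.5 = 1·(+89.0) + 1·(+418.8) + 1/2·(+242.6) + 1·(-349.0) + U
U = -436.5 − (+280.1) = -716.6 kJ/mol

U = -716.6 kJ/mol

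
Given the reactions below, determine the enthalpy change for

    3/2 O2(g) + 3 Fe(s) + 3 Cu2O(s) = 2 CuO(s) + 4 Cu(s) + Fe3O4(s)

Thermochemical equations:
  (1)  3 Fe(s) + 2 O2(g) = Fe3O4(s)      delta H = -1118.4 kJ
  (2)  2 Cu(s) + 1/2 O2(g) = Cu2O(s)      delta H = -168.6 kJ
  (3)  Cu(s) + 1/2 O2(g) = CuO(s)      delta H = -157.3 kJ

(1) as written (Fe3O4(s) already on the product side): -1118.4 kJ
(2) reversed and × 3 (reverse to put Cu2O(s) on the reactant side; scale by 3 for the 3 Cu2O(s)): (-3)·(-168.6) = +505.8 kJ
(3) × 2 (×2 to match 2 CuO(s) in the target): (2)·(-157.3) = -314.6 kJ
delta H = (-1118.4) + (+505.8) + (-314.6) = -927.2 kJ

delta H = -927.2 kJ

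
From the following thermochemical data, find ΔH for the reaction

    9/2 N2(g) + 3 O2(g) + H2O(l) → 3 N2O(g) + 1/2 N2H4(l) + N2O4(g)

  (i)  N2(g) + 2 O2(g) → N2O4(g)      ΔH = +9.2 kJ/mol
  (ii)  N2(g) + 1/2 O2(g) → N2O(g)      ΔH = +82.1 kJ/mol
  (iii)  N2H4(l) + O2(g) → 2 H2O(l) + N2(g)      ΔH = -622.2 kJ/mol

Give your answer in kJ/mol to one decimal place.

(i) as written: +9.2 kJ/mol
(ii) × 3: (3)·(+82.1) = +246.3 kJ/mol
(iii) reversed and × 1/2: (-1/2)·(-622.2) = +311.1 kJ/mol
Summing the manipulated equations, ΔH = (1)·(+9.2) + (3)·(+82.1) + (-1/2)·(-622.2) = 566.6 kJ/mol

ΔH = 566.6 kJ/mol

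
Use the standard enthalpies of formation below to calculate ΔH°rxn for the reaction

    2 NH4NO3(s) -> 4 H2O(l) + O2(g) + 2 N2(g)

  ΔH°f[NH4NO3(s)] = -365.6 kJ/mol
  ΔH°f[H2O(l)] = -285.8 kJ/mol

Products: 4·(-285.8) + 1·(+0.0) + 2·(+0.0) = -1143.2
Reactants: 2·(-365.6) = -731.2
ΔH°rxn = (-1143.2) − (-731.2) = -412.0 kJ/mol

ΔH°rxn = -412.0 kJ/mol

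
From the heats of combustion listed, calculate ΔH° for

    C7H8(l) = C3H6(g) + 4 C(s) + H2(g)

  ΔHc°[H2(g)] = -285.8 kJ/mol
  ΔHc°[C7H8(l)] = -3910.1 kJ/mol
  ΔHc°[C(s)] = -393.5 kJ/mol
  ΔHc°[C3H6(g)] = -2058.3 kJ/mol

With combustion enthalpies, reactants minus products:
= [1·(-3910.1)] − [1·(-2058.3) + 4·(-393.5) + 1·(-285.8)]
= 8.0 kJ/mol

ΔH° = 8.0 kJ/mol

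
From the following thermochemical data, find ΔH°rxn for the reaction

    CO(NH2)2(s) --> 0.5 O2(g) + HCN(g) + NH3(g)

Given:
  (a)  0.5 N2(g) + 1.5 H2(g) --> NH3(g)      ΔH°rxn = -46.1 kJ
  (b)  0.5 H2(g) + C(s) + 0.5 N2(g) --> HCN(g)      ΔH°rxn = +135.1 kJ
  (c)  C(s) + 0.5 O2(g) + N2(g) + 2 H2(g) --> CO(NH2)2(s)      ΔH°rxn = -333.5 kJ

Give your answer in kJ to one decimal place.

(a) as written: -46.1 kJ
(b) as written: +135.1 kJ
(c) reversed: +333.5 kJ
By Hess's law, ΔH°rxn = (1)·(-46.1) + (1)·(+135.1) + (-1)·(-333.5) = 422.5 kJ

ΔH°rxn = 422.5 kJ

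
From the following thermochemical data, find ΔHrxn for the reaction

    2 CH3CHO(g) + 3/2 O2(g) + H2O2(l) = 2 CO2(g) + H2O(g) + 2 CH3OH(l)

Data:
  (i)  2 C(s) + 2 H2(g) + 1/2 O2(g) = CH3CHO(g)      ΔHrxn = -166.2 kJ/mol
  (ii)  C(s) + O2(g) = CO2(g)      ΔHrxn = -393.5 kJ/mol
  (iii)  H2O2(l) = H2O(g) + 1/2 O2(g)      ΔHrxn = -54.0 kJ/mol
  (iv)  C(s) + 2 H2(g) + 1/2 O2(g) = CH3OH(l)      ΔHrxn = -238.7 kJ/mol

(i) reversed and × 2: (-2)·(-166.2) = +332.4 kJ/mol
(ii) × 2: (2)·(-393.5) = -787.0 kJ/mol
(iii) as written: -54.0 kJ/mol
(iv) × 2: (2)·(-238.7) = -477.4 kJ/mol
Combining the equations, ΔHrxn = (+332.4) + (-787.0) + (-54.0) + (-477.4) = -986.0 kJ/mol

ΔHrxn = -986.0 kJ/mol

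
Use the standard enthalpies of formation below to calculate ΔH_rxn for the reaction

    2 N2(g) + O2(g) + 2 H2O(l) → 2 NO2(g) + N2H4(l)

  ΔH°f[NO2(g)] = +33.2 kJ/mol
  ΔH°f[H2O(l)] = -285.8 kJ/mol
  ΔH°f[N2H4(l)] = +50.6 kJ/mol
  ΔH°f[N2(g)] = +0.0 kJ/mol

Products: 2·(+33.2) + 1·(+50.6) = +117.0
Reactants: 2·(+0.0) + 1·(+0.0) + 2·(-285.8) = -571.6
ΔH_rxn = (+117.0) − (-571.6) = 688.6 kJ/mol

ΔH_rxn = 688.6 kJ/mol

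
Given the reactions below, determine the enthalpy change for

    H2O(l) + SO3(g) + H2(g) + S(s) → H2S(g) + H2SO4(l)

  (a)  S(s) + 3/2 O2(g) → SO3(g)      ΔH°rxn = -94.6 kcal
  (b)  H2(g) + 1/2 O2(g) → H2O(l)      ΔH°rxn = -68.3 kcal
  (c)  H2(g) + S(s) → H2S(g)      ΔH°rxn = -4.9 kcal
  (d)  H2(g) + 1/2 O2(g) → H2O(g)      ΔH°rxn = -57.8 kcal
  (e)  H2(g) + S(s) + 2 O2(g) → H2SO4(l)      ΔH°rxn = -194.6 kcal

ΔH°rxn = -36.6 kcal

(a) reversed (SO3(g) must end up as a reactant): +94.6 kcal
(b) reversed (reverse to put H2O(l) on the reactant side): +68.3 kcal
(c) as written (H2S(g) already on the product side): -4.9 kcal
(d): not needed (H2O(g) appears nowhere else).
(e) as written (H2SO4(l) already on the product side): -194.6 kcal
Combining the equations, ΔH°rxn = (-1)·(-94.6) + (-1)·(-68.3) + (1)·(-4.9) + (1)·(-194.6) = -36.6 kcal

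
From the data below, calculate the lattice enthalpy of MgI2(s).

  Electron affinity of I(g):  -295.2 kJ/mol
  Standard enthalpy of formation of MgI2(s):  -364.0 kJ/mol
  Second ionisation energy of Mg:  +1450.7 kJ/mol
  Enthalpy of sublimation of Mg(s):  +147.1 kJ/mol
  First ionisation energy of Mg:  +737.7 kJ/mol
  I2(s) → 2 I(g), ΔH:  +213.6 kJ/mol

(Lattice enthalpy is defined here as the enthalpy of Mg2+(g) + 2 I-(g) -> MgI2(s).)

U = -2322.7 kJ/mol

ΔHf° = 1·ΔHsub + 1·(ΣIE) + 1·D(I2) + 2·EA + U
-364.0 = 1·(+147.1) + 1·(+2188.4) + 1·(+213.6) + 2·(-295.2) + U
U = -364.0 − (+1958.7) = -2322.7 kJ/mol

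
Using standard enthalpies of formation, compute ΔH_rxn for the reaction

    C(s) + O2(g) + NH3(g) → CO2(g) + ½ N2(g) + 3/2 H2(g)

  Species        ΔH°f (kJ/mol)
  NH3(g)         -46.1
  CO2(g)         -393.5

Products: 1·(-393.5) + 1/2·(+0.0) + 3/2·(+0.0) = -393.5
Reactants: 1·(+0.0) + 1·(+0.0) + 1·(-46.1) = -46.1
ΔH_rxn = (-393.5) − (-46.1) = -347.4 kJ/mol

ΔH_rxn = -347.4 kJ/mol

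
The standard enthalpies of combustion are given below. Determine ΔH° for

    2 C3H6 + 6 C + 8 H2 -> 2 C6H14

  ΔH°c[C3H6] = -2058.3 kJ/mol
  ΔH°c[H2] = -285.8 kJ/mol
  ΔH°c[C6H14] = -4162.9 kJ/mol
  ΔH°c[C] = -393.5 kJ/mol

ΔH° = -438.2 kJ/mol

Using ΔH = Σ nΔHc°(reactants) − Σ nΔHc°(products):
= [2·(-2058.3) + 6·(-393.5) + 8·(-285.8)] − [2·(-4162.9)]
= -438.2 kJ/mol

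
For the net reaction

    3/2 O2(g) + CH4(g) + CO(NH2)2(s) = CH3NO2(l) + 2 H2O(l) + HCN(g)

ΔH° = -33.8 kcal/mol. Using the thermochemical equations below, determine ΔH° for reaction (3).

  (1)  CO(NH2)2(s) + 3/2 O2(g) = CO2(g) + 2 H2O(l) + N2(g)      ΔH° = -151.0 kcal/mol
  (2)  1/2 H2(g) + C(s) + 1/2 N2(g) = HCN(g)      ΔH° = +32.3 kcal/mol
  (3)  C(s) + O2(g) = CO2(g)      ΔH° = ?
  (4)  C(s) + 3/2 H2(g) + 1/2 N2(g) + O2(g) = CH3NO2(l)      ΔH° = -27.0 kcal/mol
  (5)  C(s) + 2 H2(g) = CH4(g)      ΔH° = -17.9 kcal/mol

ΔH° = -94.0 kcal/mol

(1) as written: -151.0 kcal/mol
(2) as written: +32.3 kcal/mol
(3) reversed: contributes −x
(4) as written: -27.0 kcal/mol
(5) reversed: +17.9 kcal/mol
-33.8 = (-151.0) + (+32.3) + (-27.0) + (+17.9) − x
x = (-33.8 − (-127.8)) / (-1) = -94.0 kcal/mol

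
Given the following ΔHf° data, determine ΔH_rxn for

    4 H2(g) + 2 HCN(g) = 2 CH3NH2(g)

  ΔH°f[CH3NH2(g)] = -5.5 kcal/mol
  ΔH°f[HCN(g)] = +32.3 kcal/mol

ΔH°rxn = Σ nΔHf°(products) − Σ nΔHf°(reactants).
Products: 2·(-5.5) = -11.0
Reactants: 4·(+0.0) + 2·(+32.3) = +64.6
ΔH_rxn = (-11.0) − (+64.6) = -75.6 kcal/mol

ΔH_rxn = -75.6 kcal/mol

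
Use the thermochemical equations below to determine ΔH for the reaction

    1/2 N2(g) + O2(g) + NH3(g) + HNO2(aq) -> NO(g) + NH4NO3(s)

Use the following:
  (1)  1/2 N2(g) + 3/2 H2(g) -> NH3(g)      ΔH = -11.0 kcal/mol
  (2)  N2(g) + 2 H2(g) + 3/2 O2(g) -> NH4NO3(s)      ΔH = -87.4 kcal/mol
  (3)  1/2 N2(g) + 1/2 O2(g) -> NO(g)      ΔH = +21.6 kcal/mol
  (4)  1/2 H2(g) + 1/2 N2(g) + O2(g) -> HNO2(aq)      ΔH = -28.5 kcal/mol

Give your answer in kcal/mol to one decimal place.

(1) reversed: +11.0 kcal/mol
(2) as written: -87.4 kcal/mol
(3) as written: +21.6 kcal/mol
(4) reversed: +28.5 kcal/mol
By Hess's law, ΔH = (+11.0) + (-87.4) + (+21.6) + (+28.5) = -26.3 kcal/mol

ΔH = -26.3 kcal/mol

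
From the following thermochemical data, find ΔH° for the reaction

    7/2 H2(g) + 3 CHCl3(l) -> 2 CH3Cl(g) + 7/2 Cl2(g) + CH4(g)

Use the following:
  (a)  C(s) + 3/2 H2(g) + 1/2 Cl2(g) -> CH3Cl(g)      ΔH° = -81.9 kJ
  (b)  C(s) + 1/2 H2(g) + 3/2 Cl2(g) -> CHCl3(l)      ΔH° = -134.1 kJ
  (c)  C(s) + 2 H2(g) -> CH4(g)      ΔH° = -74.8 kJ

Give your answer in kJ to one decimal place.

(a) × 2 (×2 to match 2 CH3Cl(g) in the target): (2)·(-81.9) = -163.8 kJ
(b) reversed and × 3 (reverse to put CHCl3(l) on the reactant side; scale by 3 for the 3 CHCl3(l)): (-3)·(-134.1) = +402.3 kJ
(c) as written (CH4(g) already on the product side): -74.8 kJ
ΔH° = (2)·(-81.9) + (-3)·(-134.1) + (1)·(-74.8) = 163.7 kJ

ΔH° = 163.7 kJ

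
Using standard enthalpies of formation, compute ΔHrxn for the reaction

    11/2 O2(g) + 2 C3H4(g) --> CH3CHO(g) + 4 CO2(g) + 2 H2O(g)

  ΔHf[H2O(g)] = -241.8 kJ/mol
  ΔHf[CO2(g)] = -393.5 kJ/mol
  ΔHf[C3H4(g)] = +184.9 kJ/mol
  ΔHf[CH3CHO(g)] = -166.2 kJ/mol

ΔHrxn = -2593.6 kJ/mol

ΔH°rxn = Σ nΔHf°(products) − Σ nΔHf°(reactants).
Products: 1·(-166.2) + 4·(-393.5) + 2·(-241.8) = -2223.8
Reactants: 11/2·(+0.0) + 2·(+184.9) = +369.8
ΔHrxn = (-2223.8) − (+369.8) = -2593.6 kJ/mol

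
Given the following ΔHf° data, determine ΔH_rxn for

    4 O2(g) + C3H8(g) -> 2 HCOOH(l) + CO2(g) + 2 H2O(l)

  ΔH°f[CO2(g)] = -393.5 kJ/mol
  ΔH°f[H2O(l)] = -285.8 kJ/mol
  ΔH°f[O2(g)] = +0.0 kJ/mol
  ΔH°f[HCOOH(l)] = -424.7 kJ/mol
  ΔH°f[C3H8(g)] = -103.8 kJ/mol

ΔH_rxn = -1710.7 kJ/mol

Products: 2·(-424.7) + 1·(-393.5) + 2·(-285.8) = -1814.5
Reactants: 4·(+0.0) + 1·(-103.8) = -103.8
ΔH_rxn = (-1814.5) − (-103.8) = -1710.7 kJ/mol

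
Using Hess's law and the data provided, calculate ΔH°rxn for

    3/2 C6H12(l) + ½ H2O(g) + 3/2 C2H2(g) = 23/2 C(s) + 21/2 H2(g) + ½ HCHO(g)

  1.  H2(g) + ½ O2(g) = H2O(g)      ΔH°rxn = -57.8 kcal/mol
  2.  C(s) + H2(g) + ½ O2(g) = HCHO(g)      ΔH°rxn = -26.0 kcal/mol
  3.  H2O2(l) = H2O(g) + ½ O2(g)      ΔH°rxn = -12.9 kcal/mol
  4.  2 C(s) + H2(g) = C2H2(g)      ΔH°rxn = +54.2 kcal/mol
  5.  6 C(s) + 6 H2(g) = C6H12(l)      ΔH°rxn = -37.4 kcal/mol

eq. 1 reversed and × 1/2: (-1/2)·(-57.8) = +28.9 kcal/mol
eq. 2 × 1/2 (scale by 1/2 for the 1/2 HCHO(g)): (1/2)·(-26.0) = -13.0 kcal/mol
eq. 3: not needed (H2O2(l) appears nowhere else).
eq. 4 reversed and × 3/2 (reverse to put C2H2(g) on the reactant side; ×3/2 to match 3/2 C2H2(g) in the target): (-3/2)·(+54.2) = -81.3 kcal/mol
eq. 5 reversed and × 3/2 (C6H12(l) must end up as a reactant; scale by 3/2 for the 3/2 C6H12(l)): (-3/2)·(-37.4) = +56.1 kcal/mol
ΔH°rxn = (-1/2)·(-57.8) + (1/2)·(-26.0) + (-3/2)·(+54.2) + (-3/2)·(-37.4) = -9.3 kcal/mol

ΔH°rxn = -9.3 kcal/mol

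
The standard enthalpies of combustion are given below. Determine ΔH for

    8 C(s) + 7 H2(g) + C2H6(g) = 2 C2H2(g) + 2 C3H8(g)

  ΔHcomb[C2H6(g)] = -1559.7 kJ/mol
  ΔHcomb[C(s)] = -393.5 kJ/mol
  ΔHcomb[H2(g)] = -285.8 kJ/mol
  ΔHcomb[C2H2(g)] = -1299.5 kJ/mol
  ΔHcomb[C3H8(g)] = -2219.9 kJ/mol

Using ΔH = Σ nΔHc°(reactants) − Σ nΔHc°(products):
= [8·(-393.5) + 7·(-285.8) + 1·(-1559.7)] − [2·(-1299.5) + 2·(-2219.9)]
= 330.5 kJ/mol

ΔH = 330.5 kJ/mol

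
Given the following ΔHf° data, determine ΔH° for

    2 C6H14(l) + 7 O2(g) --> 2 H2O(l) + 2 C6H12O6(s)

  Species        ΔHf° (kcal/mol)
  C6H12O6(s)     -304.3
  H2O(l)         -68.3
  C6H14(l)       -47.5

ΔH° = -650.2 kcal/mol

Products: 2·(-68.3) + 2·(-304.3) = -745.2
Reactants: 2·(-47.5) + 7·(+0.0) = -95.0
ΔH° = (-745.2) − (-95.0) = -650.2 kcal/mol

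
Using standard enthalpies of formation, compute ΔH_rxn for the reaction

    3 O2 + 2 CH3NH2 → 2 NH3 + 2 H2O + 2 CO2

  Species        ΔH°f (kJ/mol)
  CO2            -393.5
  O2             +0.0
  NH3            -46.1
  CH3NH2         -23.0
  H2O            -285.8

ΔH_rxn = -1404.8 kJ/mol

ΔH°rxn = Σ nΔHf°(products) − Σ nΔHf°(reactants).
Products: 2·(-46.1) + 2·(-285.8) + 2·(-393.5) = -1450.8
Reactants: 3·(+0.0) + 2·(-23.0) = -46.0
ΔH_rxn = (-1450.8) − (-46.0) = -1404.8 kJ/mol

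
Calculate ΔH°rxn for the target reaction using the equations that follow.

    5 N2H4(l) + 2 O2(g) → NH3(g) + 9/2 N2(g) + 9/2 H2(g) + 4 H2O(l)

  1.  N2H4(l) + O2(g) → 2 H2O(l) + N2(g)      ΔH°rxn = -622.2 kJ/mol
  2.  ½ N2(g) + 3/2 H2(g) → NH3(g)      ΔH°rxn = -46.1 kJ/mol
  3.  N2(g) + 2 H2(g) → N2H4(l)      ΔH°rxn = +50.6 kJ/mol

eq. 1 × 2 (scale by 2 for the 4 H2O(l)): (2)·(-622.2) = -1244.4 kJ/mol
eq. 2 as written (NH3(g) already on the product side): -46.1 kJ/mol
eq. 3 reversed and × 3: (-3)·(+50.6) = -151.8 kJ/mol
Combining the equations, ΔH°rxn = (-1244.4) + (-46.1) + (-151.8) = -1442.3 kJ/mol

ΔH°rxn = -1442.3 kJ/mol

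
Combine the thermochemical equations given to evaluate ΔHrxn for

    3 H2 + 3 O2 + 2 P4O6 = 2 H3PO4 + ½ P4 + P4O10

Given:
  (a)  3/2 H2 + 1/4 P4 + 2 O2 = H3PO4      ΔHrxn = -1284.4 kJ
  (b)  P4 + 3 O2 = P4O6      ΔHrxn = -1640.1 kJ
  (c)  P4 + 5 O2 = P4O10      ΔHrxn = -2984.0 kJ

ΔHrxn = -2272.6 kJ

(a) × 2 (scale by 2 for the 2 H3PO4): (2)·(-1284.4) = -2568.8 kJ
(b) reversed and × 2 (P4O6 must end up as a reactant; ×2 to match 2 P4O6 in the target): (-2)·(-1640.1) = +3280.2 kJ
(c) as written (P4O10 already on the product side): -2984.0 kJ
ΔHrxn = (2)·(-1284.4) + (-2)·(-1640.1) + (1)·(-2984.0) = -2272.6 kJ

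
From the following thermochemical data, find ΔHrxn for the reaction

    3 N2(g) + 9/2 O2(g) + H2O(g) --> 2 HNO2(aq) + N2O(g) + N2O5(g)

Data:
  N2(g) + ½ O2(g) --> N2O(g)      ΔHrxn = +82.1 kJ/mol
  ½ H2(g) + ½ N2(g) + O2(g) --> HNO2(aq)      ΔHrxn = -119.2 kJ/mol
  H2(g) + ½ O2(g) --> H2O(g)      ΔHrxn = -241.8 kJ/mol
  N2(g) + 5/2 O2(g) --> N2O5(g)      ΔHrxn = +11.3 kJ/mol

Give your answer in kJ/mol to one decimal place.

ΔHrxn = 96.8 kJ/mol

equation 1 as written (N2O(g) already on the product side): +82.1 kJ/mol
equation 2 × 2 (scale by 2 for the 2 HNO2(aq)): (2)·(-119.2) = -238.4 kJ/mol
equation 3 reversed (reverse to put H2O(g) on the reactant side): +241.8 kJ/mol
equation 4 as written (N2O5(g) already on the product side): +11.3 kJ/mol
By Hess's law, ΔHrxn = (1)·(+82.1) + (2)·(-119.2) + (-1)·(-241.8) + (1)·(+11.3) = 96.8 kJ/mol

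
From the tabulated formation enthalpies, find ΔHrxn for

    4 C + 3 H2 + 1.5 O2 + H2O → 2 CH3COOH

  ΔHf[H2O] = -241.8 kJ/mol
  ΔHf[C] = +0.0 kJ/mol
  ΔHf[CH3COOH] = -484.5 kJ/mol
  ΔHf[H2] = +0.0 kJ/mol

Products: 2·(-484.5) = -969.0
Reactants: 4·(+0.0) + 3·(+0.0) + 3/2·(+0.0) + 1·(-241.8) = -241.8
ΔHrxn = (-969.0) − (-241.8) = -727.2 kJ/mol

ΔHrxn = -727.2 kJ/mol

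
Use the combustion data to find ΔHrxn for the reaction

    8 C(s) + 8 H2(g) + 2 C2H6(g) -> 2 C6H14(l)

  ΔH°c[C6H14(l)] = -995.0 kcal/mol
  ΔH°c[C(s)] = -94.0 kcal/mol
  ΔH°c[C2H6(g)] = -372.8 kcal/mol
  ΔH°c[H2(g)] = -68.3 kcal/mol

Using ΔH = Σ nΔHc°(reactants) − Σ nΔHc°(products):
= [8·(-94.0) + 8·(-68.3) + 2·(-372.8)] − [2·(-995.0)]
= -54.0 kcal/mol

ΔHrxn = -54.0 kcal/mol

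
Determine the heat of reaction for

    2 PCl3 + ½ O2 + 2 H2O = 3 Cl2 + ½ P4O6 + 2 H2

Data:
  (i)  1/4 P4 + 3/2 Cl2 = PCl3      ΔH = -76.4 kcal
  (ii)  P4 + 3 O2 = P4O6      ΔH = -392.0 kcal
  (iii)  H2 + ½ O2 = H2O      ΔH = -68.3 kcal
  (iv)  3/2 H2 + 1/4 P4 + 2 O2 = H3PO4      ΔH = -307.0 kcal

(i) reversed and × 2 (PCl3 must end up as a reactant; ×2 to match 2 PCl3 in the target): (-2)·(-76.4) = +152.8 kcal
(ii) × 1/2 (scale by 1/2 for the 1/2 P4O6): (1/2)·(-392.0) = -196.0 kcal
(iii) reversed and × 2 (H2O must end up as a reactant; ×2 to match 2 H2O in the target): (-2)·(-68.3) = +136.6 kcal
(iv): not needed (H3PO4 appears nowhere else).
ΔH = (+152.8) + (-196.0) + (+136.6) = 93.4 kcal

ΔH = 93.4 kcal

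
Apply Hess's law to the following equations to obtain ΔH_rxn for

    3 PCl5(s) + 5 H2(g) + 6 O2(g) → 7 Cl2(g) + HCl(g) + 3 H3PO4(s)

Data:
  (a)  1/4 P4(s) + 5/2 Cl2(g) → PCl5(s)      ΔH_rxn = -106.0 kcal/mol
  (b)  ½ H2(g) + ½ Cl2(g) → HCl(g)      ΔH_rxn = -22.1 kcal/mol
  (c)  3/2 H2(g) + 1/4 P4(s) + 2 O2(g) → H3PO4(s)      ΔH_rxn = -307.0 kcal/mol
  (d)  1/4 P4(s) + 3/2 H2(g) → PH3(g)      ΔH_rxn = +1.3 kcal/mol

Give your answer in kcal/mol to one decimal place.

(a) reversed and × 3: (-3)·(-106.0) = +318.0 kcal/mol
(b) as written: -22.1 kcal/mol
(c) × 3: (3)·(-307.0) = -921.0 kcal/mol
(d): not needed.
Since enthalpy is a state function, ΔH_rxn = (+318.0) + (-22.1) + (-921.0) = -625.1 kcal/mol

ΔH_rxn = -625.1 kcal/mol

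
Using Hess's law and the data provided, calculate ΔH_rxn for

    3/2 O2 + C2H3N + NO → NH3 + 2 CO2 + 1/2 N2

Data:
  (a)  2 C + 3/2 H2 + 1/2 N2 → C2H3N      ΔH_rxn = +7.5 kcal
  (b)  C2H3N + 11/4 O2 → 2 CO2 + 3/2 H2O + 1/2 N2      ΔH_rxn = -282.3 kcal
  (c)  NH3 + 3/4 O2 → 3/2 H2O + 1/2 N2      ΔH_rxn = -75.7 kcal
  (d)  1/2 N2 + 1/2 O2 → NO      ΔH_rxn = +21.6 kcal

ΔH_rxn = -228.2 kcal

(a): not needed (C appears nowhere else).
(b) as written (CO2 already on the product side): -282.3 kcal
(c) reversed (reverse to put NH3 on the product side): +75.7 kcal
(d) reversed (reverse to put NO on the reactant side): -21.6 kcal
ΔH_rxn = (1)·(-282.3) + (-1)·(-75.7) + (-1)·(+21.6) = -228.2 kcal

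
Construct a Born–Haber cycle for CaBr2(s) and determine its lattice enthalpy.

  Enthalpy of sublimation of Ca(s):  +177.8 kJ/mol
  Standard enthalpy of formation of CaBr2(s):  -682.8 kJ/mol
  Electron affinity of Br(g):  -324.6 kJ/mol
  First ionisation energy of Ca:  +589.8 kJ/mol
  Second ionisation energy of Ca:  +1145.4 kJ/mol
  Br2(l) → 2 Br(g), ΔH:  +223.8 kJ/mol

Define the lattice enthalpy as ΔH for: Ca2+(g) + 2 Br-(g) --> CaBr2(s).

U = -2170.4 kJ/mol

ΔHf° = 1·ΔHsub + 1·(ΣIE) + 1·D(Br2) + 2·EA + U
-682.8 = 1·(+177.8) + 1·(+1735.2) + 1·(+223.8) + 2·(-324.6) + U
U = -682.8 − (+1487.6) = -2170.4 kJ/mol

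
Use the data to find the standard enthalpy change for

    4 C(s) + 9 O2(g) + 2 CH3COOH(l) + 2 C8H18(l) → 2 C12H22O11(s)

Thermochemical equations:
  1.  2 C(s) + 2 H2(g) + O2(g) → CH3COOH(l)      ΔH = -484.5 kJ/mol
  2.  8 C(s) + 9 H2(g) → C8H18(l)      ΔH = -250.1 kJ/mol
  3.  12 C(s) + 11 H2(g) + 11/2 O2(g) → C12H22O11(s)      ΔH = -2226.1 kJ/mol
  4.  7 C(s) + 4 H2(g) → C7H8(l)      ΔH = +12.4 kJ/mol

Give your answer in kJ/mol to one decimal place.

ΔH = -2983.0 kJ/mol

eq. 1 reversed and × 2: (-2)·(-484.5) = +969.0 kJ/mol
eq. 2 reversed and × 2: (-2)·(-250.1) = +500.2 kJ/mol
eq. 3 × 2: (2)·(-2226.1) = -4452.2 kJ/mol
eq. 4: not needed.
ΔH = (+969.0) + (+500.2) + (-4452.2) = -2983.0 kJ/mol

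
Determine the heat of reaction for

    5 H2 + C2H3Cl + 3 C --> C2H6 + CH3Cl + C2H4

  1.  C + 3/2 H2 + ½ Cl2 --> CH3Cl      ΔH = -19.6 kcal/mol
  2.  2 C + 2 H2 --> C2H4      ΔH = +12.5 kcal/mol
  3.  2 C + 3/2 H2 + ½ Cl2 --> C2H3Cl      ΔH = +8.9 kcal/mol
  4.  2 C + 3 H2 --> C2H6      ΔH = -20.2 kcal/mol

ΔH = -36.2 kcal/mol

eq. 1 as written (CH3Cl already on the product side): -19.6 kcal/mol
eq. 2 as written (C2H4 already on the product side): +12.5 kcal/mol
eq. 3 reversed (reverse to put C2H3Cl on the reactant side): -8.9 kcal/mol
eq. 4 as written (C2H6 already on the product side): -20.2 kcal/mol
ΔH = (1)·(-19.6) + (1)·(+12.5) + (-1)·(+8.9) + (1)·(-20.2) = -36.2 kcal/mol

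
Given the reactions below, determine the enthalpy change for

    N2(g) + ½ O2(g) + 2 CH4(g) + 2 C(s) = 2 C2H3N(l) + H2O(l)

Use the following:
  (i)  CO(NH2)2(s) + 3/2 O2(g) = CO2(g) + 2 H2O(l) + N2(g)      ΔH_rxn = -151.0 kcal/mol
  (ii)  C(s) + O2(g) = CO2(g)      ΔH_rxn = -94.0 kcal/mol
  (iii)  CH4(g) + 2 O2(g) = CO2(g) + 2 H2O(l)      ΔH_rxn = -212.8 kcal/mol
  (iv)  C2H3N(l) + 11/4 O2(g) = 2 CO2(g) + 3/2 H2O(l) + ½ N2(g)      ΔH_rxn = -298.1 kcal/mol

ΔH_rxn = -17.4 kcal/mol

(i): not needed.
(ii) × 2: (2)·(-94.0) = -188.0 kcal/mol
(iii) × 2: (2)·(-212.8) = -425.6 kcal/mol
(iv) reversed and × 2: (-2)·(-298.1) = +596.2 kcal/mol
ΔH_rxn = (2)·(-94.0) + (2)·(-212.8) + (-2)·(-298.1) = -17.4 kcal/mol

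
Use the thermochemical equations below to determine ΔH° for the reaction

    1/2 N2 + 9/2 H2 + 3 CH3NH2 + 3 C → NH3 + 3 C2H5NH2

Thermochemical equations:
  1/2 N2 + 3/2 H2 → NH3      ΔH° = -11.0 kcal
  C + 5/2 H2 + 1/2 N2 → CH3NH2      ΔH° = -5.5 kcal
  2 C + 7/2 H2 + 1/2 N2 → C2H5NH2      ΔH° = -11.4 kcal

equation 1 as written: -11.0 kcal
equation 2 reversed and × 3: (-3)·(-5.5) = +16.5 kcal
equation 3 × 3: (3)·(-11.4) = -34.2 kcal
Summing the manipulated equations, ΔH° = (1)·(-11.0) + (-3)·(-5.5) + (3)·(-11.4) = -28.7 kcal

ΔH° = -28.7 kcal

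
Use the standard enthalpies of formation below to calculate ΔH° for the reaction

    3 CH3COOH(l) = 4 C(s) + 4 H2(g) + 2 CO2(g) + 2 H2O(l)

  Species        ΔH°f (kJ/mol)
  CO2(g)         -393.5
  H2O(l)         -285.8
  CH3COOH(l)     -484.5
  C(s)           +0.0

ΔH° = 94.9 kJ/mol

Products: 4·(+0.0) + 4·(+0.0) + 2·(-393.5) + 2·(-285.8) = -1358.6
Reactants: 3·(-484.5) = -1453.5
ΔH° = (-1358.6) − (-1453.5) = 94.9 kJ/mol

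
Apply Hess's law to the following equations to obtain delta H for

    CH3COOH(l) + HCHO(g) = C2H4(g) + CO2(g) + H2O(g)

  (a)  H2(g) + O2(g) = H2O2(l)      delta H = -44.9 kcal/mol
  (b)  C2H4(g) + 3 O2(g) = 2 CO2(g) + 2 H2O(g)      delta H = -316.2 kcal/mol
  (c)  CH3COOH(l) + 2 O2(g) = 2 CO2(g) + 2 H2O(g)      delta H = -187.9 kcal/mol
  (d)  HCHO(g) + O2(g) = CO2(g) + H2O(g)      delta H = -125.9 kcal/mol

(a): not needed.
(b) reversed: +316.2 kcal/mol
(c) as written: -187.9 kcal/mol
(d) as written: -125.9 kcal/mol
By Hess's law, delta H = (+316.2) + (-187.9) + (-125.9) = 2.4 kcal/mol

delta H = 2.4 kcal/mol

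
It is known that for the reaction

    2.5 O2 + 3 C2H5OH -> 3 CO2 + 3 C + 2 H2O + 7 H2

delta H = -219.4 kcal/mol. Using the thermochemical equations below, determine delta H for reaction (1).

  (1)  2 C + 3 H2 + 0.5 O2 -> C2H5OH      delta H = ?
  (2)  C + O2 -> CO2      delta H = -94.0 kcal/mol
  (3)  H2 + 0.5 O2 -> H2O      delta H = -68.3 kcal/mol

delta H = -66.4 kcal/mol

(1) reversed and × 3 (C2H5OH must end up as a reactant; scale by 3 for the 3 C2H5OH): contributes −3·x
(2) × 3 (×3 to match 3 CO2 in the target): (3)·(-94.0) = -282.0 kcal/mol
(3) × 2 (scale by 2 for the 2 H2O): (2)·(-68.3) = -136.6 kcal/mol
-219.4 = (-282.0) + (-136.6) − 3·x
x = (-219.4 − (-418.6)) / (-3) = -66.4 kcal/mol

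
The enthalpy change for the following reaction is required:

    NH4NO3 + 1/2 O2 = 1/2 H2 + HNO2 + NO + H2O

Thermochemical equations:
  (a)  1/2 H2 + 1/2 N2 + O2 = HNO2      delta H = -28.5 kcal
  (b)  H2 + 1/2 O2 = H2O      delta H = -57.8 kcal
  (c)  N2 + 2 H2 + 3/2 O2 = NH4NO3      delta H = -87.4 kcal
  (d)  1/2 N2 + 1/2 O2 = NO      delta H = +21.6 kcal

delta H = 22.7 kcal

(a) as written: -28.5 kcal
(b) as written: -57.8 kcal
(c) reversed: +87.4 kcal
(d) as written: +21.6 kcal
Since enthalpy is a state function, delta H = (1)·(-28.5) + (1)·(-57.8) + (-1)·(-87.4) + (1)·(+21.6) = 22.7 kcal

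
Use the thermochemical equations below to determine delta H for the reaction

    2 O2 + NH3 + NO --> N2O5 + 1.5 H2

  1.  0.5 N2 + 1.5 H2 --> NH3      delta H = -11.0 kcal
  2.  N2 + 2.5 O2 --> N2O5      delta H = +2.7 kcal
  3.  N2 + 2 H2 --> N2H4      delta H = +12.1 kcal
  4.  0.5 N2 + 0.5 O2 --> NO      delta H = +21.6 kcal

eq. 1 reversed (NH3 must end up as a reactant): +11.0 kcal
eq. 2 as written (N2O5 already on the product side): +2.7 kcal
eq. 3: not needed (N2H4 appears nowhere else).
eq. 4 reversed (reverse to put NO on the reactant side): -21.6 kcal
delta H = (+11.0) + (+2.7) + (-21.6) = -7.9 kcal

delta H = -7.9 kcal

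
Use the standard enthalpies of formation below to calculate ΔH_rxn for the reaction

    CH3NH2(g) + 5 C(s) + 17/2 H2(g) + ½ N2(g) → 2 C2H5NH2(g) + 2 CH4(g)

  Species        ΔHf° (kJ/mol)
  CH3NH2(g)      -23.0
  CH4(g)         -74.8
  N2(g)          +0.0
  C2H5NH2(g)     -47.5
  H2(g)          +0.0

ΔH_rxn = -221.6 kJ/mol

ΔH°rxn = Σ nΔHf°(products) − Σ nΔHf°(reactants).
Products: 2·(-47.5) + 2·(-74.8) = -244.6
Reactants: 1·(-23.0) + 5·(+0.0) + 17/2·(+0.0) + 1/2·(+0.0) = -23.0
ΔH_rxn = (-244.6) − (-23.0) = -221.6 kJ/mol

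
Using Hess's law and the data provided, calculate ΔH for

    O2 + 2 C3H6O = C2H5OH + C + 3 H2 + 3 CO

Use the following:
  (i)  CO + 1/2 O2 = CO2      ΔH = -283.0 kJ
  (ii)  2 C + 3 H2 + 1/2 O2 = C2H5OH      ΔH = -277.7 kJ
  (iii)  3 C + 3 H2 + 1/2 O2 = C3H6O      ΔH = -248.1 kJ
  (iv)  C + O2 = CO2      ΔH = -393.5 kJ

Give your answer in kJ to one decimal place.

ΔH = -113.0 kJ

(i) reversed and × 3 (reverse to put CO on the product side; ×3 to match 3 CO in the target): (-3)·(-283.0) = +849.0 kJ
(ii) as written (C2H5OH already on the product side): -277.7 kJ
(iii) reversed and × 2 (reverse to put C3H6O on the reactant side; scale by 2 for the 2 C3H6O): (-2)·(-248.1) = +496.2 kJ
(iv) × 3: (3)·(-393.5) = -1180.5 kJ
ΔH = (-3)·(-283.0) + (1)·(-277.7) + (-2)·(-248.1) + (3)·(-393.5) = -113.0 kJ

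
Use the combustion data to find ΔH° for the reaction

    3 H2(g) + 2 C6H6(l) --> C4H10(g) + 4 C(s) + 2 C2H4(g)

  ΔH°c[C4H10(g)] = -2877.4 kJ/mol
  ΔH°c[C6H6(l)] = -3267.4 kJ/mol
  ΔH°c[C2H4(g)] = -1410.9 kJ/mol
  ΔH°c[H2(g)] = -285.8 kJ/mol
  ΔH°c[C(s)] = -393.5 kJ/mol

With combustion enthalpies, reactants minus products:
= [3·(-285.8) + 2·(-3267.4)] − [1·(-2877.4) + 4·(-393.5) + 2·(-1410.9)]
= -119.0 kJ/mol

ΔH° = -119.0 kJ/mol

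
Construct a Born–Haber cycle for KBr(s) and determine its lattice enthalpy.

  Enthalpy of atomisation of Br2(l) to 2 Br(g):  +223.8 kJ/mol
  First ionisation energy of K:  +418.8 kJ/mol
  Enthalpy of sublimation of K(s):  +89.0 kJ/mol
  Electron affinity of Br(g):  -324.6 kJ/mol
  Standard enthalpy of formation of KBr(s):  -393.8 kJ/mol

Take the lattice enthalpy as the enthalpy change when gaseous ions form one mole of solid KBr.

U = -688.9 kJ/mol

ΔHf° = 1·ΔHsub + 1·(ΣIE) + 1/2·D(Br2) + 1·EA + U
-393.8 = 1·(+89.0) + 1·(+418.8) + 1/2·(+223.8) + 1·(-324.6) + U
U = -393.8 − (+295.1) = -688.9 kJ/mol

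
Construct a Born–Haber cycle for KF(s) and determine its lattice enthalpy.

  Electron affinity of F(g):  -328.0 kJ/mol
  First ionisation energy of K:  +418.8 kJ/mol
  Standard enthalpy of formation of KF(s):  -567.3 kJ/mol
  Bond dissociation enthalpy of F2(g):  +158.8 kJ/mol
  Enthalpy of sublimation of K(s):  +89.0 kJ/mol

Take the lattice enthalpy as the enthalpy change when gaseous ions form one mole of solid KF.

U = -826.5 kJ/mol

ΔHf° = 1·ΔHsub + 1·(ΣIE) + 1/2·D(F2) + 1·EA + U
-567.3 = 1·(+89.0) + 1·(+418.8) + 1/2·(+158.8) + 1·(-328.0) + U
U = -567.3 − (+259.2) = -826.5 kJ/mol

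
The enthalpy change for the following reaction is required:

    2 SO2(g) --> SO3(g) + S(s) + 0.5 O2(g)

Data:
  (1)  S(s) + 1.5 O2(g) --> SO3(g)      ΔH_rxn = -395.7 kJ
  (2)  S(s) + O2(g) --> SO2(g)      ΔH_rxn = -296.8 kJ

(1) as written: -395.7 kJ
(2) reversed and × 2: (-2)·(-296.8) = +593.6 kJ
ΔH_rxn = (-395.7) + (+593.6) = 197.9 kJ

ΔH_rxn = 197.9 kJ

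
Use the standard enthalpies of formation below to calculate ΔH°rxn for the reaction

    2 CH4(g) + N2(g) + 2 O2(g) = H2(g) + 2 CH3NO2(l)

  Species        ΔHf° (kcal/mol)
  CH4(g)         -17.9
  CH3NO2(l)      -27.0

ΔH°rxn = -18.2 kcal/mol

Products: 1·(+0.0) + 2·(-27.0) = -54.0
Reactants: 2·(-17.9) + 1·(+0.0) + 2·(+0.0) = -35.8
ΔH°rxn = (-54.0) − (-35.8) = -18.2 kcal/mol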